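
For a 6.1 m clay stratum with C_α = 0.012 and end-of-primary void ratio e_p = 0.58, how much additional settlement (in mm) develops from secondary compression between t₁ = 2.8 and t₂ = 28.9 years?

Secondary compression: S_s = C_α·H/(1+e_p)·log₁₀(t₂/t₁)
S_s = 0.012×6.1/(1+0.58)×log₁₀(28.9/2.8)
    = 0.04633 × 1.014 = 0.04697 m

S_s ≈ 47 mm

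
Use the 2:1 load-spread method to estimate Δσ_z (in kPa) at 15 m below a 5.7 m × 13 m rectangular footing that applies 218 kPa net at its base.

Δσ_z ≈ 27.9 kPa

By the 2:1 method the load spreads at 1 horizontal : 2 vertical, so at depth z the loaded area has grown by z in each plan dimension:
Δσ = qBL/((B+z)(L+z)) = 218×5.7×13/((5.7+15)(13+15)) = 27.871 kPa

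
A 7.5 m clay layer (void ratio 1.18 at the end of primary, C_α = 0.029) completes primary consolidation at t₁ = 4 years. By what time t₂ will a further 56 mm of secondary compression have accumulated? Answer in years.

S_s = C_α·H/(1+e_p)·log₁₀(t₂/t₁) ⇒ log₁₀(t₂/t₁) = S_s·(1+e_p)/(C_α·H).
log₁₀(t₂/t₁) = 0.056 × (1+1.18) / (0.029×7.5) = 0.5613
t₂ = t₁ × 10^0.5613 = 4 × 3.642 = 14.57 years

t₂ ≈ 14.6 years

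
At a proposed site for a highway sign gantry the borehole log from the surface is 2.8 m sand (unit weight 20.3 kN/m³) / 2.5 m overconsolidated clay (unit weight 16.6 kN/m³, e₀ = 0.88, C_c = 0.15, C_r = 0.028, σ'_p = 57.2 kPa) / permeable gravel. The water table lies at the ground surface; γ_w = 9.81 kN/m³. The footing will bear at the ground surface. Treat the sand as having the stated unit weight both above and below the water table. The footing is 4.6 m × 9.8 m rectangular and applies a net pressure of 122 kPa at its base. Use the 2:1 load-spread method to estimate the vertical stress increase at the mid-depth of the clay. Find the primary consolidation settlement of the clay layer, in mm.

Mid-depth of clay below the ground surface: z = 2.8 + 2.5/2 = 4.05 m.
Total vertical stress at mid-clay: σ_v = 20.3×2.8 + 16.6×1.25 = 77.59 kPa.
Pore pressure: u = 9.81×(4.05 − 0) = 39.73 kPa.
Initial effective stress: σ'_0 = σ_v − u = 77.59 − 39.73 = 37.86 kPa.
Stress increase at mid-clay by the 2:1 spreading method:
Δσ = qBL/((B+z)(L+z)) = 122×4.6×9.8/((4.6+4.05)(9.8+4.05)) = 45.907 kPa
Final effective stress: σ'_f = 37.86 + 45.907 = 83.767 kPa.
σ'_f = 83.767 > σ'_p = 57.2 kPa, so the stress path crosses the preconsolidation pressure — recompression up to σ'_p, then virgin compression beyond:
S_c = H/(1+e₀)·[C_r·log₁₀(σ'_p/σ'_0) + C_c·log₁₀(σ'_f/σ'_p)]
    = 2.5/1.88 × [0.028×log₁₀(57.2/37.86) + 0.15×log₁₀(83.767/57.2)]
    = 1.3298 × [0.005018 + 0.024852] = 0.03972 m

S_c ≈ 39.7 mm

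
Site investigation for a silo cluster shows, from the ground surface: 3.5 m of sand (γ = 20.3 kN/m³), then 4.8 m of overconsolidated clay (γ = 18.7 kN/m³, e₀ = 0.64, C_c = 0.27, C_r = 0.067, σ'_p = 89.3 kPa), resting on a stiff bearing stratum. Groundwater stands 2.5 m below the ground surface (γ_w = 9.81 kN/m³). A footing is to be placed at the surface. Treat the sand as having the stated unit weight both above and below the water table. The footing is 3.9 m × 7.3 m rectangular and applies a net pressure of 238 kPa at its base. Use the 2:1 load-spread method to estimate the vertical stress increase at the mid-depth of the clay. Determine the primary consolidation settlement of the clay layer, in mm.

S_c ≈ 148 mm

Mid-depth of clay below the ground surface: z = 3.5 + 4.8/2 = 5.9 m.
Total vertical stress at mid-clay: σ_v = 20.3×3.5 + 18.7×2.4 = 115.93 kPa.
Pore pressure: u = 9.81×(5.9 − 2.5) = 33.354 kPa.
Initial effective stress: σ'_0 = σ_v − u = 115.93 − 33.354 = 82.576 kPa.
Stress increase at mid-clay by the 2:1 spreading method:
Δσ = qBL/((B+z)(L+z)) = 238×3.9×7.3/((3.9+5.9)(7.3+5.9)) = 52.38 kPa
Final effective stress: σ'_f = 82.576 + 52.38 = 134.96 kPa.
σ'_f = 134.96 > σ'_p = 89.3 kPa, so the stress path crosses the preconsolidation pressure — recompression up to σ'_p, then virgin compression beyond:
S_c = H/(1+e₀)·[C_r·log₁₀(σ'_p/σ'_0) + C_c·log₁₀(σ'_f/σ'_p)]
    = 4.8/1.64 × [0.067×log₁₀(89.3/82.576) + 0.27×log₁₀(134.96/89.3)]
    = 2.9268 × [0.0022778 + 0.048425] = 0.1484 m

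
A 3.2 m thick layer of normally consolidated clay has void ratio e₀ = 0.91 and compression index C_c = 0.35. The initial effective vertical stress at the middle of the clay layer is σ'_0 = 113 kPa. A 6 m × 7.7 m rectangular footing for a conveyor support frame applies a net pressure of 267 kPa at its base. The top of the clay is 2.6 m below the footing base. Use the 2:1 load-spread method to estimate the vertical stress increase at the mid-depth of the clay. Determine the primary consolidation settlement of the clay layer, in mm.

S_c ≈ 163 mm

Mid-depth of clay below the footing base: z = 2.6 + 3.2/2 = 4.2 m.
Stress increase at mid-clay by the 2:1 spreading method:
Δσ = qBL/((B+z)(L+z)) = 267×6×7.7/((6+4.2)(7.7+4.2)) = 101.63 kPa
Final effective stress: σ'_f = σ'_0 + Δσ = 113 + 101.63 = 214.63 kPa.
Normally consolidated clay, so the full stress increment lies on the virgin compression line:
S_c = C_c·H/(1+e₀)·log₁₀(σ'_f/σ'_0) = 0.35×3.2/(1+0.91)×log₁₀(214.63/113)
    = 0.58639 × 0.27861 = 0.1634 m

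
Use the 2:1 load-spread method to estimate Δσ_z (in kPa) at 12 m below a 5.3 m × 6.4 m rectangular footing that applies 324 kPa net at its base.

Δσ_z ≈ 34.5 kPa

By the 2:1 method the load spreads at 1 horizontal : 2 vertical, so at depth z the loaded area has grown by z in each plan dimension:
Δσ = qBL/((B+z)(L+z)) = 324×5.3×6.4/((5.3+12)(6.4+12)) = 34.525 kPa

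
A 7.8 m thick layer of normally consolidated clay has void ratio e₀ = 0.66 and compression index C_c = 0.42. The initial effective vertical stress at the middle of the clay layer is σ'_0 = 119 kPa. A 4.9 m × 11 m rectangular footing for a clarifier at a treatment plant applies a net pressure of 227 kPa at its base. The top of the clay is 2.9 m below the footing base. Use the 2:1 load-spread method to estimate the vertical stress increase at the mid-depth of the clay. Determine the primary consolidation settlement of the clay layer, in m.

S_c ≈ 0.344 m

Mid-depth of clay below the footing base: z = 2.9 + 7.8/2 = 6.8 m.
Stress increase at mid-clay by the 2:1 spreading method:
Δσ = qBL/((B+z)(L+z)) = 227×4.9×11/((4.9+6.8)(11+6.8)) = 58.75 kPa
Final effective stress: σ'_f = σ'_0 + Δσ = 119 + 58.75 = 177.75 kPa.
Normally consolidated clay, so the full stress increment lies on the virgin compression line:
S_c = C_c·H/(1+e₀)·log₁₀(σ'_f/σ'_0) = 0.42×7.8/(1+0.66)×log₁₀(177.75/119)
    = 1.9735 × 0.17426 = 0.3439 m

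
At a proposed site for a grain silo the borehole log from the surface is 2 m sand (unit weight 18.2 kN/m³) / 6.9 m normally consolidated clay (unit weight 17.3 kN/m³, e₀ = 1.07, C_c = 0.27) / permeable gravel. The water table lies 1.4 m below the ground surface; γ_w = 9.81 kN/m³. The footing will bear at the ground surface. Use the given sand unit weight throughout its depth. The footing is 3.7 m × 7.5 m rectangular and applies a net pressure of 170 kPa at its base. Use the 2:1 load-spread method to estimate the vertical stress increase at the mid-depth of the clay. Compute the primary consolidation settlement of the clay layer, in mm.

Mid-depth of clay below the ground surface: z = 2 + 6.9/2 = 5.45 m.
Total vertical stress at mid-clay: σ_v = 18.2×2 + 17.3×3.45 = 96.085 kPa.
Pore pressure: u = 9.81×(5.45 − 1.4) = 39.73 kPa.
Initial effective stress: σ'_0 = σ_v − u = 96.085 − 39.73 = 56.355 kPa.
Stress increase at mid-clay by the 2:1 spreading method:
Δσ = qBL/((B+z)(L+z)) = 170×3.7×7.5/((3.7+5.45)(7.5+5.45)) = 39.813 kPa
Final effective stress: σ'_f = σ'_0 + Δσ = 56.355 + 39.813 = 96.168 kPa.
Normally consolidated clay, so the full stress increment lies on the virgin compression line:
S_c = C_c·H/(1+e₀)·log₁₀(σ'_f/σ'_0) = 0.27×6.9/(1+1.07)×log₁₀(96.168/56.355)
    = 0.9 × 0.2321 = 0.2089 m

S_c ≈ 209 mm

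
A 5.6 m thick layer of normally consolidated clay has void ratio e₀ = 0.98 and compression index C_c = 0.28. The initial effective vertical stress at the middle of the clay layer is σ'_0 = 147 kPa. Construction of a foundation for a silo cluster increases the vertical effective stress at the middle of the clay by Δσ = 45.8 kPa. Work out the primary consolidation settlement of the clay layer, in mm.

Final effective stress: σ'_f = σ'_0 + Δσ = 147 + 45.8 = 192.8 kPa.
Normally consolidated clay, so the full stress increment lies on the virgin compression line:
S_c = C_c·H/(1+e₀)·log₁₀(σ'_f/σ'_0) = 0.28×5.6/(1+0.98)×log₁₀(192.8/147)
    = 0.79192 × 0.11779 = 0.09328 m

S_c ≈ 93.3 mm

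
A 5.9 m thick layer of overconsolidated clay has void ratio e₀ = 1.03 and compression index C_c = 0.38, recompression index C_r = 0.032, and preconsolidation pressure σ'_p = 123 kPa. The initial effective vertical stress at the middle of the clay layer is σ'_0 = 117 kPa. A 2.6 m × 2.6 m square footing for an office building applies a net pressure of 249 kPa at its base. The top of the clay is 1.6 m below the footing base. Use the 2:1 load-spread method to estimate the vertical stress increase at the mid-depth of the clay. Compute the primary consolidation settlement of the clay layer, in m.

Mid-depth of clay below the footing base: z = 1.6 + 5.9/2 = 4.55 m.
Stress increase at mid-clay by the 2:1 spreading method:
Δσ = qBL/((B+z)(L+z)) = 249×2.6×2.6/((2.6+4.55)(2.6+4.55)) = 32.926 kPa
Final effective stress: σ'_f = 117 + 32.926 = 149.93 kPa.
σ'_f = 149.93 > σ'_p = 123 kPa, so the stress path crosses the preconsolidation pressure — recompression up to σ'_p, then virgin compression beyond:
S_c = H/(1+e₀)·[C_r·log₁₀(σ'_p/σ'_0) + C_c·log₁₀(σ'_f/σ'_p)]
    = 5.9/2.03 × [0.032×log₁₀(123/117) + 0.38×log₁₀(149.93/123)]
    = 2.9064 × [0.00069502 + 0.032674] = 0.09698 m

S_c ≈ 0.097 m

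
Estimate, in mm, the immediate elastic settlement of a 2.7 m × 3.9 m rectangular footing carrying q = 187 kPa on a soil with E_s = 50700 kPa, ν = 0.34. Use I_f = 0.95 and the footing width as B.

S_e ≈ 8.37 mm

Immediate (elastic) settlement: S_e = q·B·(1−ν²)/E_s · I_f.
S_e = 187 × 2.7 × (1 − 0.34²) / 50700 × 0.95
    = 187 × 2.7 × 0.8844 / 50700 × 0.95
    = 0.008367 m = 8.367 mm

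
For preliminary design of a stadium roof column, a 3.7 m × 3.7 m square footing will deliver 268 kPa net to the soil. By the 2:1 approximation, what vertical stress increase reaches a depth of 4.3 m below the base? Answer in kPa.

By the 2:1 method the load spreads at 1 horizontal : 2 vertical, so at depth z the loaded area has grown by z in each plan dimension:
Δσ = qBL/((B+z)(L+z)) = 268×3.7×3.7/((3.7+4.3)(3.7+4.3)) = 57.327 kPa

Δσ_z ≈ 57.3 kPa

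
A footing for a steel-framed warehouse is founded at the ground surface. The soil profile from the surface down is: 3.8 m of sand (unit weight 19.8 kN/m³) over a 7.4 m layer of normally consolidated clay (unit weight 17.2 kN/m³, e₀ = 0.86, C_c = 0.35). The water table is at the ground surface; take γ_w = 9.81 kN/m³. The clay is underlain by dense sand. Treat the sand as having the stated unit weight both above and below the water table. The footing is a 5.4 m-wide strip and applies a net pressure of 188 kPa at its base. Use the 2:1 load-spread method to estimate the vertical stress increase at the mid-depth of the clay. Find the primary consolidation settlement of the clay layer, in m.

S_c ≈ 0.478 m

Mid-depth of clay below the ground surface: z = 3.8 + 7.4/2 = 7.5 m.
Total vertical stress at mid-clay: σ_v = 19.8×3.8 + 17.2×3.7 = 138.88 kPa.
Pore pressure: u = 9.81×(7.5 − 0) = 73.575 kPa.
Initial effective stress: σ'_0 = σ_v − u = 138.88 − 73.575 = 65.305 kPa.
Stress increase at mid-clay by the 2:1 spreading method:
Δσ = qB/(B+z) = 188×5.4/(5.4+7.5) = 78.698 kPa
Final effective stress: σ'_f = σ'_0 + Δσ = 65.305 + 78.698 = 144 kPa.
Normally consolidated clay, so the full stress increment lies on the virgin compression line:
S_c = C_c·H/(1+e₀)·log₁₀(σ'_f/σ'_0) = 0.35×7.4/(1+0.86)×log₁₀(144/65.305)
    = 1.3925 × 0.34342 = 0.4782 m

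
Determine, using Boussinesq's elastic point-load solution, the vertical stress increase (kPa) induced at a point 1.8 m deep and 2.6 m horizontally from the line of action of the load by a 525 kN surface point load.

Δσ_z ≈ 4.62 kPa

Boussinesq vertical stress below a point load on an elastic half-space:
Δσ_z = 3P/(2πz²) · [1 + (r/z)²]^(−5/2)
r/z = 2.6/1.8 = 1.4444; [1+(r/z)²]^(−5/2) = 0.059753.
Δσ_z = 3×525/(2π×1.8²) × 0.059753 = 77.367 × 0.059753 = 4.623 kPa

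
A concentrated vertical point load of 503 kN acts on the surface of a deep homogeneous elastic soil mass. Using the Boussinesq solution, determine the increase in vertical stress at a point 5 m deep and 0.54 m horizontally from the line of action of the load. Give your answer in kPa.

Boussinesq vertical stress below a point load on an elastic half-space:
Δσ_z = 3P/(2πz²) · [1 + (r/z)²]^(−5/2)
r/z = 0.54/5 = 0.108; [1+(r/z)²]^(−5/2) = 0.97142.
Δσ_z = 3×503/(2π×5²) × 0.97142 = 9.6066 × 0.97142 = 9.332 kPa

Δσ_z ≈ 9.33 kPa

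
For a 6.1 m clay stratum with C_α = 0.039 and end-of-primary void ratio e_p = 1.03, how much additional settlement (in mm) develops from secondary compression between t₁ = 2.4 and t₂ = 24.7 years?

S_s ≈ 119 mm

Secondary compression: S_s = C_α·H/(1+e_p)·log₁₀(t₂/t₁)
S_s = 0.039×6.1/(1+1.03)×log₁₀(24.7/2.4)
    = 0.1172 × 1.012 = 0.1187 m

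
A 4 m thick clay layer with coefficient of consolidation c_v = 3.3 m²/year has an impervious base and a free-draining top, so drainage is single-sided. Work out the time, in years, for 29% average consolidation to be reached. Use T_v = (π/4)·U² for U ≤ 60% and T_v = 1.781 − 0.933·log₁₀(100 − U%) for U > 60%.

Drainage path length: H_d = H = 4 m (single drainage).
U ≤ 60%: T_v = (π/4)·U² = (π/4)×0.29² = 0.066052.
t = T_v·H_d²/c_v = 0.066052×4²/3.3 = 0.3203 years.

t ≈ 0.32 years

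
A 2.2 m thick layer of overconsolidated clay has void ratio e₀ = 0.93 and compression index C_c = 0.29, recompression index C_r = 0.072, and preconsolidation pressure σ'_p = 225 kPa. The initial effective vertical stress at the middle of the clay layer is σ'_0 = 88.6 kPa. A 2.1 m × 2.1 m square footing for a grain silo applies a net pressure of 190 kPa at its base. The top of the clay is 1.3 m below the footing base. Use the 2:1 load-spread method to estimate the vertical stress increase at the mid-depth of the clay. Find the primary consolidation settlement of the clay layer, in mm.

S_c ≈ 13.7 mm

Mid-depth of clay below the footing base: z = 1.3 + 2.2/2 = 2.4 m.
Stress increase at mid-clay by the 2:1 spreading method:
Δσ = qBL/((B+z)(L+z)) = 190×2.1×2.1/((2.1+2.4)(2.1+2.4)) = 41.378 kPa
Final effective stress: σ'_f = 88.6 + 41.378 = 129.98 kPa.
σ'_f = 129.98 ≤ σ'_p = 225 kPa, so the clay remains overconsolidated and only the recompression index applies:
S_c = C_r·H/(1+e₀)·log₁₀(σ'_f/σ'_0) = 0.072×2.2/1.93×log₁₀(129.98/88.6)
    = 0.082073 × 0.16644 = 0.01366 m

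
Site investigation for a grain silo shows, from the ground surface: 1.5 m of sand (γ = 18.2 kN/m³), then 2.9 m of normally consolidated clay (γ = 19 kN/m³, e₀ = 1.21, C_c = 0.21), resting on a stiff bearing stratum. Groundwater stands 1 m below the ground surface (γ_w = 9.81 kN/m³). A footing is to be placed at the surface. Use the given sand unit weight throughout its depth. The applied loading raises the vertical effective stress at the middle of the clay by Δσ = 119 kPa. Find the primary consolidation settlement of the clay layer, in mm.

Mid-depth of clay below the ground surface: z = 1.5 + 2.9/2 = 2.95 m.
Total vertical stress at mid-clay: σ_v = 18.2×1.5 + 19×1.45 = 54.85 kPa.
Pore pressure: u = 9.81×(2.95 − 1) = 19.13 kPa.
Initial effective stress: σ'_0 = σ_v − u = 54.85 − 19.13 = 35.72 kPa.
Final effective stress: σ'_f = σ'_0 + Δσ = 35.72 + 119 = 154.72 kPa.
Normally consolidated clay, so the full stress increment lies on the virgin compression line:
S_c = C_c·H/(1+e₀)·log₁₀(σ'_f/σ'_0) = 0.21×2.9/(1+1.21)×log₁₀(154.72/35.72)
    = 0.27557 × 0.63664 = 0.1754 m

S_c ≈ 175 mm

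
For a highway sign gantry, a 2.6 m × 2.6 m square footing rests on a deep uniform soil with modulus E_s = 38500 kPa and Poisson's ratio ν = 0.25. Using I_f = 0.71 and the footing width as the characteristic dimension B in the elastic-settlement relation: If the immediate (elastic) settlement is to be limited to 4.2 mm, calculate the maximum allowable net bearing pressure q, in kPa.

S_e = q·B·(1−ν²)/E_s · I_f  ⇒  q = S_e·E_s / (B·(1−ν²)·I_f).
q = 0.0042 × 38500 / (2.6 × 0.9375 × 0.71) = 93.43 kPa

q ≈ 93.4 kPa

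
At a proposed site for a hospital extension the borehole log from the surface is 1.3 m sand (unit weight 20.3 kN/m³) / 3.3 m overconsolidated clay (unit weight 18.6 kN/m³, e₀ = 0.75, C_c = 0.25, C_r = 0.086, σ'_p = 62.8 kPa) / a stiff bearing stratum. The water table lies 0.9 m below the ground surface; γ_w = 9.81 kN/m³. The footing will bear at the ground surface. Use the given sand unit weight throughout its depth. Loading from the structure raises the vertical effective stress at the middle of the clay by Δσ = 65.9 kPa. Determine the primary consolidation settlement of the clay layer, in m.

Mid-depth of clay below the ground surface: z = 1.3 + 3.3/2 = 2.95 m.
Total vertical stress at mid-clay: σ_v = 20.3×1.3 + 18.6×1.65 = 57.08 kPa.
Pore pressure: u = 9.81×(2.95 − 0.9) = 20.11 kPa.
Initial effective stress: σ'_0 = σ_v − u = 57.08 − 20.11 = 36.97 kPa.
Final effective stress: σ'_f = 36.97 + 65.9 = 102.87 kPa.
σ'_f = 102.87 > σ'_p = 62.8 kPa, so the stress path crosses the preconsolidation pressure — recompression up to σ'_p, then virgin compression beyond:
S_c = H/(1+e₀)·[C_r·log₁₀(σ'_p/σ'_0) + C_c·log₁₀(σ'_f/σ'_p)]
    = 3.3/1.75 × [0.086×log₁₀(62.8/36.97) + 0.25×log₁₀(102.87/62.8)]
    = 1.8857 × [0.019789 + 0.053582] = 0.1384 m

S_c ≈ 0.138 m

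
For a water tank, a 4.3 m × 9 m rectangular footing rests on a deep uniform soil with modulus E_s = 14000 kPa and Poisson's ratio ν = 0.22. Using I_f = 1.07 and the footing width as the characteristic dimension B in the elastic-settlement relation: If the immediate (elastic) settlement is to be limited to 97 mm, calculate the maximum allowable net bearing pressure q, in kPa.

S_e = q·B·(1−ν²)/E_s · I_f  ⇒  q = S_e·E_s / (B·(1−ν²)·I_f).
q = 0.097 × 14000 / (4.3 × 0.9516 × 1.07) = 310.2 kPa

q ≈ 310 kPa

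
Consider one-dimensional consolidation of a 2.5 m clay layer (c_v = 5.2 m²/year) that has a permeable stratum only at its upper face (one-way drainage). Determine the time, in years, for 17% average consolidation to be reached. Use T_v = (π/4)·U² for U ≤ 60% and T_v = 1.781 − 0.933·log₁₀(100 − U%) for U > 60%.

t ≈ 0.0273 years

Drainage path length: H_d = H = 2.5 m (single drainage).
U ≤ 60%: T_v = (π/4)·U² = (π/4)×0.17² = 0.022698.
t = T_v·H_d²/c_v = 0.022698×2.5²/5.2 = 0.02728 years.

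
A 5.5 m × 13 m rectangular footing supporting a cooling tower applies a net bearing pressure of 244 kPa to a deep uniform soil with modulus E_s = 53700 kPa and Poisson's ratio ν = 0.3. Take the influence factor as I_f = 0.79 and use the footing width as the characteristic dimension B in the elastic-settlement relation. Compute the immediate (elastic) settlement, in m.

Immediate (elastic) settlement: S_e = q·B·(1−ν²)/E_s · I_f.
S_e = 244 × 5.5 × (1 − 0.3²) / 53700 × 0.79
    = 244 × 5.5 × 0.91 / 53700 × 0.79
    = 0.01797 m

S_e ≈ 0.018 m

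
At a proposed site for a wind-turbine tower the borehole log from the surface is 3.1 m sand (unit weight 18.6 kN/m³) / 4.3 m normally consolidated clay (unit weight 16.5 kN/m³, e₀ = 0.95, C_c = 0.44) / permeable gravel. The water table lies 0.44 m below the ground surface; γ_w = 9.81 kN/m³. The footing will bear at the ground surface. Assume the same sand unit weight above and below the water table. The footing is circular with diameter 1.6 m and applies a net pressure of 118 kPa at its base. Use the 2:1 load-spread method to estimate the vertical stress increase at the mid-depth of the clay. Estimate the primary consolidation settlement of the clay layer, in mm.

S_c ≈ 55.3 mm

Mid-depth of clay below the ground surface: z = 3.1 + 4.3/2 = 5.25 m.
Total vertical stress at mid-clay: σ_v = 18.6×3.1 + 16.5×2.15 = 93.135 kPa.
Pore pressure: u = 9.81×(5.25 − 0.44) = 47.186 kPa.
Initial effective stress: σ'_0 = σ_v − u = 93.135 − 47.186 = 45.949 kPa.
Stress increase at mid-clay by the 2:1 spreading method:
Δσ ≈ qD²/(D+z)² = 118×1.6²/(1.6+5.25)² = 6.4378 kPa
Final effective stress: σ'_f = σ'_0 + Δσ = 45.949 + 6.4378 = 52.387 kPa.
Normally consolidated clay, so the full stress increment lies on the virgin compression line:
S_c = C_c·H/(1+e₀)·log₁₀(σ'_f/σ'_0) = 0.44×4.3/(1+0.95)×log₁₀(52.387/45.949)
    = 0.97026 × 0.056947 = 0.05525 m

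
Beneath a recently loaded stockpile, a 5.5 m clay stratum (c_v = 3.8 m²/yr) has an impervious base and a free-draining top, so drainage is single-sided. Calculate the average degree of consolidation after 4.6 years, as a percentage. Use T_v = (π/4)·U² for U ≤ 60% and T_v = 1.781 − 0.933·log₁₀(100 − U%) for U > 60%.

Drainage path length: H_d = H = 5.5 m (single drainage).
T_v = c_v·t/H_d² = 3.8×4.6/5.5² = 0.57785.
T_v = 0.57785 corresponds to the U > 60% branch:
U = 1 − 10^((1.781 − T_v)/0.933)/100 = 0.8052

U ≈ 80.5 %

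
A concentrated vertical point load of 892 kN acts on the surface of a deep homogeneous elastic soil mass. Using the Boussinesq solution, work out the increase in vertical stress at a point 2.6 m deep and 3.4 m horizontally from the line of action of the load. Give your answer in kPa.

Boussinesq vertical stress below a point load on an elastic half-space:
Δσ_z = 3P/(2πz²) · [1 + (r/z)²]^(−5/2)
r/z = 3.4/2.6 = 1.3077; [1+(r/z)²]^(−5/2) = 0.082709.
Δσ_z = 3×892/(2π×2.6²) × 0.082709 = 63.003 × 0.082709 = 5.211 kPa

Δσ_z ≈ 5.21 kPa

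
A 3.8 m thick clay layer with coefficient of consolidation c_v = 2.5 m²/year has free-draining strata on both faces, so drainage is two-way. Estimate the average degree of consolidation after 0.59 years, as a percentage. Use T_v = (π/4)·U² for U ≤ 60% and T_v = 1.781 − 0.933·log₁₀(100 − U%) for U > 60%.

Drainage path length: H_d = H/2 = 1.9 m (double drainage).
T_v = c_v·t/H_d² = 2.5×0.59/1.9² = 0.40859.
T_v = 0.40859 corresponds to the U > 60% branch:
U = 1 − 10^((1.781 − T_v)/0.933)/100 = 0.7042

U ≈ 70.4 %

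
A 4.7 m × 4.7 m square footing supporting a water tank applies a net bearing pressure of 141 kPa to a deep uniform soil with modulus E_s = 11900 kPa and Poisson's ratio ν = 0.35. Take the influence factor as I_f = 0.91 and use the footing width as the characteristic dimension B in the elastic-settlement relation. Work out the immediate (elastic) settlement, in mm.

Immediate (elastic) settlement: S_e = q·B·(1−ν²)/E_s · I_f.
S_e = 141 × 4.7 × (1 − 0.35²) / 11900 × 0.91
    = 141 × 4.7 × 0.8775 / 11900 × 0.91
    = 0.04447 m = 44.47 mm

S_e ≈ 44.5 mm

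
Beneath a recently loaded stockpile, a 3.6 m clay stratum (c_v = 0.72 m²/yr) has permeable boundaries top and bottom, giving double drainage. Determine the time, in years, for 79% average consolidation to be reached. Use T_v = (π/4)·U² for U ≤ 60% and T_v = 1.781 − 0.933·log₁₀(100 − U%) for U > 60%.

Drainage path length: H_d = H/2 = 1.8 m (double drainage).
U > 60%: T_v = 1.781 − 0.933·log₁₀(100 − 79) = 0.54737.
t = T_v·H_d²/c_v = 0.54737×1.8²/0.72 = 2.463 years.

t ≈ 2.46 years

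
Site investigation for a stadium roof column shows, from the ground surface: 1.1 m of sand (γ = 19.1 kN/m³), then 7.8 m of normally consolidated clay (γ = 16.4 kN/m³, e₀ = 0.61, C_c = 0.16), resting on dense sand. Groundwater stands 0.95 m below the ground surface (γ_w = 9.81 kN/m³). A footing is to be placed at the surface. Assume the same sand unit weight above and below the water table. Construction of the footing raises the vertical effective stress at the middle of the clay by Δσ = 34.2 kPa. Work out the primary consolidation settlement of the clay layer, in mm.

S_c ≈ 190 mm

Mid-depth of clay below the ground surface: z = 1.1 + 7.8/2 = 5 m.
Total vertical stress at mid-clay: σ_v = 19.1×1.1 + 16.4×3.9 = 84.97 kPa.
Pore pressure: u = 9.81×(5 − 0.95) = 39.73 kPa.
Initial effective stress: σ'_0 = σ_v − u = 84.97 − 39.73 = 45.24 kPa.
Final effective stress: σ'_f = σ'_0 + Δσ = 45.24 + 34.2 = 79.44 kPa.
Normally consolidated clay, so the full stress increment lies on the virgin compression line:
S_c = C_c·H/(1+e₀)·log₁₀(σ'_f/σ'_0) = 0.16×7.8/(1+0.61)×log₁₀(79.44/45.24)
    = 0.77516 × 0.24452 = 0.1895 m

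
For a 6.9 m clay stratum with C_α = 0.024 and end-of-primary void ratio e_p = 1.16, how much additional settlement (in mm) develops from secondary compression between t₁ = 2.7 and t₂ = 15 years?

Secondary compression: S_s = C_α·H/(1+e_p)·log₁₀(t₂/t₁)
S_s = 0.024×6.9/(1+1.16)×log₁₀(15/2.7)
    = 0.07667 × 0.7447 = 0.0571 m

S_s ≈ 57.1 mm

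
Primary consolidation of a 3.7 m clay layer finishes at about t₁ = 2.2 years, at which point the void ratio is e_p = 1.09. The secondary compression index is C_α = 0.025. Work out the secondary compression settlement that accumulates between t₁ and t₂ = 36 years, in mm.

S_s ≈ 53.7 mm

Secondary compression: S_s = C_α·H/(1+e_p)·log₁₀(t₂/t₁)
S_s = 0.025×3.7/(1+1.09)×log₁₀(36/2.2)
    = 0.04426 × 1.214 = 0.05372 m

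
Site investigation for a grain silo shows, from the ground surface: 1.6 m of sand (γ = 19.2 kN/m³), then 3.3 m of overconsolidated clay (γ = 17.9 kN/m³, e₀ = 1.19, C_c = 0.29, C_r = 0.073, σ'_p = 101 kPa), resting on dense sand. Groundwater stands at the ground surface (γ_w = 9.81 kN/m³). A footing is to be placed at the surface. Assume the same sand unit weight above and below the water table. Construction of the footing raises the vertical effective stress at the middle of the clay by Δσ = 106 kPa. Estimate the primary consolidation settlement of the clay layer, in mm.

Mid-depth of clay below the ground surface: z = 1.6 + 3.3/2 = 3.25 m.
Total vertical stress at mid-clay: σ_v = 19.2×1.6 + 17.9×1.65 = 60.255 kPa.
Pore pressure: u = 9.81×(3.25 − 0) = 31.883 kPa.
Initial effective stress: σ'_0 = σ_v − u = 60.255 − 31.883 = 28.372 kPa.
Final effective stress: σ'_f = 28.372 + 106 = 134.37 kPa.
σ'_f = 134.37 > σ'_p = 101 kPa, so the stress path crosses the preconsolidation pressure — recompression up to σ'_p, then virgin compression beyond:
S_c = H/(1+e₀)·[C_r·log₁₀(σ'_p/σ'_0) + C_c·log₁₀(σ'_f/σ'_p)]
    = 3.3/2.19 × [0.073×log₁₀(101/28.372) + 0.29×log₁₀(134.37/101)]
    = 1.5068 × [0.040254 + 0.035954] = 0.1148 m

S_c ≈ 115 mm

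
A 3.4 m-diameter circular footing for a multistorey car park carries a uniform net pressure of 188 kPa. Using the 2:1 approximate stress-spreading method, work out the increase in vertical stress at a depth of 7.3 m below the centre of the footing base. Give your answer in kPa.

By the 2:1 method the load spreads at 1 horizontal : 2 vertical, so at depth z the loaded area has grown by z in each plan dimension:
Δσ ≈ qD²/(D+z)² = 188×3.4²/(3.4+7.3)² = 18.982 kPa

Δσ_z ≈ 19 kPa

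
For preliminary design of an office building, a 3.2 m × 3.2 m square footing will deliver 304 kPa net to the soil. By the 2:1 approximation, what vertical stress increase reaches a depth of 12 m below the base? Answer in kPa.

By the 2:1 method the load spreads at 1 horizontal : 2 vertical, so at depth z the loaded area has grown by z in each plan dimension:
Δσ = qBL/((B+z)(L+z)) = 304×3.2×3.2/((3.2+12)(3.2+12)) = 13.474 kPa

Δσ_z ≈ 13.5 kPa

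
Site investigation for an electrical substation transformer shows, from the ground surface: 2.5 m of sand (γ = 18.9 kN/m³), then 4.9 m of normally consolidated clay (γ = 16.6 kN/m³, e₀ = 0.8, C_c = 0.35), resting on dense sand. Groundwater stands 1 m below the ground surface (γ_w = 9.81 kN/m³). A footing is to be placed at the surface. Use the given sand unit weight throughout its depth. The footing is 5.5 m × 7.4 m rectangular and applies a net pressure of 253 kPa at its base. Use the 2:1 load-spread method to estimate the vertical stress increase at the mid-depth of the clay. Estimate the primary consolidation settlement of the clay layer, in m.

Mid-depth of clay below the ground surface: z = 2.5 + 4.9/2 = 4.95 m.
Total vertical stress at mid-clay: σ_v = 18.9×2.5 + 16.6×2.45 = 87.92 kPa.
Pore pressure: u = 9.81×(4.95 − 1) = 38.75 kPa.
Initial effective stress: σ'_0 = σ_v − u = 87.92 − 38.75 = 49.17 kPa.
Stress increase at mid-clay by the 2:1 spreading method:
Δσ = qBL/((B+z)(L+z)) = 253×5.5×7.4/((5.5+4.95)(7.4+4.95)) = 79.787 kPa
Final effective stress: σ'_f = σ'_0 + Δσ = 49.17 + 79.787 = 128.96 kPa.
Normally consolidated clay, so the full stress increment lies on the virgin compression line:
S_c = C_c·H/(1+e₀)·log₁₀(σ'_f/σ'_0) = 0.35×4.9/(1+0.8)×log₁₀(128.96/49.17)
    = 0.95278 × 0.41875 = 0.399 m

S_c ≈ 0.399 m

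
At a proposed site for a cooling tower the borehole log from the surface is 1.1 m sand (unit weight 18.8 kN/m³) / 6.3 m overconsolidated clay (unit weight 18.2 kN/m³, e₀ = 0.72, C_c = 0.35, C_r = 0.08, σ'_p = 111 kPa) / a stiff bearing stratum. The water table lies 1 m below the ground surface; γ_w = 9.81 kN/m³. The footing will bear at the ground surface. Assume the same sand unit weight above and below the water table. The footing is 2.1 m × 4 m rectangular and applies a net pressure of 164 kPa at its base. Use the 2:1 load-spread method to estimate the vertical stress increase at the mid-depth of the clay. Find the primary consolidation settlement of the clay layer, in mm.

Mid-depth of clay below the ground surface: z = 1.1 + 6.3/2 = 4.25 m.
Total vertical stress at mid-clay: σ_v = 18.8×1.1 + 18.2×3.15 = 78.01 kPa.
Pore pressure: u = 9.81×(4.25 − 1) = 31.883 kPa.
Initial effective stress: σ'_0 = σ_v − u = 78.01 − 31.883 = 46.127 kPa.
Stress increase at mid-clay by the 2:1 spreading method:
Δσ = qBL/((B+z)(L+z)) = 164×2.1×4/((2.1+4.25)(4+4.25)) = 26.296 kPa
Final effective stress: σ'_f = 46.127 + 26.296 = 72.423 kPa.
σ'_f = 72.423 ≤ σ'_p = 111 kPa, so the clay remains overconsolidated and only the recompression index applies:
S_c = C_r·H/(1+e₀)·log₁₀(σ'_f/σ'_0) = 0.08×6.3/1.72×log₁₀(72.423/46.127)
    = 0.29302 × 0.19592 = 0.05741 m

S_c ≈ 57.4 mm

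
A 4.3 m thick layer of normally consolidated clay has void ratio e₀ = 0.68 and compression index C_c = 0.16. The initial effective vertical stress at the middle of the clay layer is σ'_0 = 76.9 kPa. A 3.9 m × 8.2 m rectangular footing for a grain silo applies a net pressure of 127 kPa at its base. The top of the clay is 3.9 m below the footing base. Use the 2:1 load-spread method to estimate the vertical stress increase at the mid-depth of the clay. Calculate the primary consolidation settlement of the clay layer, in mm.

Mid-depth of clay below the footing base: z = 3.9 + 4.3/2 = 6.05 m.
Stress increase at mid-clay by the 2:1 spreading method:
Δσ = qBL/((B+z)(L+z)) = 127×3.9×8.2/((3.9+6.05)(8.2+6.05)) = 28.645 kPa
Final effective stress: σ'_f = σ'_0 + Δσ = 76.9 + 28.645 = 105.55 kPa.
Normally consolidated clay, so the full stress increment lies on the virgin compression line:
S_c = C_c·H/(1+e₀)·log₁₀(σ'_f/σ'_0) = 0.16×4.3/(1+0.68)×log₁₀(105.55/76.9)
    = 0.40952 × 0.13753 = 0.05632 m

S_c ≈ 56.3 mm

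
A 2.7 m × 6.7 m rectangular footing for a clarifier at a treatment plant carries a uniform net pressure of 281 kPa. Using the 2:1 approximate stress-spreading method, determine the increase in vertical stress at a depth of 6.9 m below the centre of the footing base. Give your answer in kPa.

By the 2:1 method the load spreads at 1 horizontal : 2 vertical, so at depth z the loaded area has grown by z in each plan dimension:
Δσ = qBL/((B+z)(L+z)) = 281×2.7×6.7/((2.7+6.9)(6.7+6.9)) = 38.935 kPa

Δσ_z ≈ 38.9 kPa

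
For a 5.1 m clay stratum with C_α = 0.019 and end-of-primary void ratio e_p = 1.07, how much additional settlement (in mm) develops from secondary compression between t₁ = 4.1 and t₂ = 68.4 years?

S_s ≈ 57.2 mm

Secondary compression: S_s = C_α·H/(1+e_p)·log₁₀(t₂/t₁)
S_s = 0.019×5.1/(1+1.07)×log₁₀(68.4/4.1)
    = 0.04681 × 1.222 = 0.05722 m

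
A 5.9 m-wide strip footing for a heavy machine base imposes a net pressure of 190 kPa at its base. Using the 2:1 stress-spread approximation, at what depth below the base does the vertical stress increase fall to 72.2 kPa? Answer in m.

z ≈ 9.63 m

2:1 spreading — at depth z the loaded area has grown by z in each plan dimension:
qB/(B+z) = Δσ_z ⇒ z = qB/Δσ_z − B = 190×5.9/72.2 − 5.9 = 9.626 m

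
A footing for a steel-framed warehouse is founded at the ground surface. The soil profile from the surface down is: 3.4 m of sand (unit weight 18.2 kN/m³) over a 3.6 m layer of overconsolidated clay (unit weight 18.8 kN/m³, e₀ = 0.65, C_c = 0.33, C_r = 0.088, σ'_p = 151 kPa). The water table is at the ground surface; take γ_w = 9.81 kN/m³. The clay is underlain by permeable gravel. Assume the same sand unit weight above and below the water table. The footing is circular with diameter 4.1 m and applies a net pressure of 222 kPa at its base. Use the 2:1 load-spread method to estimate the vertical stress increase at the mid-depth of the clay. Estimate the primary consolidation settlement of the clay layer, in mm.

Mid-depth of clay below the ground surface: z = 3.4 + 3.6/2 = 5.2 m.
Total vertical stress at mid-clay: σ_v = 18.2×3.4 + 18.8×1.8 = 95.72 kPa.
Pore pressure: u = 9.81×(5.2 − 0) = 51.012 kPa.
Initial effective stress: σ'_0 = σ_v − u = 95.72 − 51.012 = 44.708 kPa.
Stress increase at mid-clay by the 2:1 spreading method:
Δσ ≈ qD²/(D+z)² = 222×4.1²/(4.1+5.2)² = 43.147 kPa
Final effective stress: σ'_f = 44.708 + 43.147 = 87.855 kPa.
σ'_f = 87.855 ≤ σ'_p = 151 kPa, so the clay remains overconsolidated and only the recompression index applies:
S_c = C_r·H/(1+e₀)·log₁₀(σ'_f/σ'_0) = 0.088×3.6/1.65×log₁₀(87.855/44.708)
    = 0.192 × 0.29338 = 0.05633 m

S_c ≈ 56.3 mm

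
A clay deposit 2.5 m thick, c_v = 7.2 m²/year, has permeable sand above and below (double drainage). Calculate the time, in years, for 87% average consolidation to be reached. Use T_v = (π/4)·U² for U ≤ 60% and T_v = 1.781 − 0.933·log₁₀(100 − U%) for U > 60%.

Drainage path length: H_d = H/2 = 1.25 m (double drainage).
U > 60%: T_v = 1.781 − 0.933·log₁₀(100 − 87) = 0.74169.
t = T_v·H_d²/c_v = 0.74169×1.25²/7.2 = 0.161 years.

t ≈ 0.161 years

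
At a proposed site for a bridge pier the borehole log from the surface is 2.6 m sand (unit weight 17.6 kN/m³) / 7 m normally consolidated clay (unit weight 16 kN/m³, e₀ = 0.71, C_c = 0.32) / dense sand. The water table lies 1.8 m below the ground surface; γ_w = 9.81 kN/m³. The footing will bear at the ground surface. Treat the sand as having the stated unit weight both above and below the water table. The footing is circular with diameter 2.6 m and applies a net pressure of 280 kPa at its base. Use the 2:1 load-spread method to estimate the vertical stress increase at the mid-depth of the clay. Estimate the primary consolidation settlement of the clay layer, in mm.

Mid-depth of clay below the ground surface: z = 2.6 + 7/2 = 6.1 m.
Total vertical stress at mid-clay: σ_v = 17.6×2.6 + 16×3.5 = 101.76 kPa.
Pore pressure: u = 9.81×(6.1 − 1.8) = 42.183 kPa.
Initial effective stress: σ'_0 = σ_v − u = 101.76 − 42.183 = 59.577 kPa.
Stress increase at mid-clay by the 2:1 spreading method:
Δσ ≈ qD²/(D+z)² = 280×2.6²/(2.6+6.1)² = 25.007 kPa
Final effective stress: σ'_f = σ'_0 + Δσ = 59.577 + 25.007 = 84.584 kPa.
Normally consolidated clay, so the full stress increment lies on the virgin compression line:
S_c = C_c·H/(1+e₀)·log₁₀(σ'_f/σ'_0) = 0.32×7/(1+0.71)×log₁₀(84.584/59.577)
    = 1.3099 × 0.15221 = 0.1994 m

S_c ≈ 199 mm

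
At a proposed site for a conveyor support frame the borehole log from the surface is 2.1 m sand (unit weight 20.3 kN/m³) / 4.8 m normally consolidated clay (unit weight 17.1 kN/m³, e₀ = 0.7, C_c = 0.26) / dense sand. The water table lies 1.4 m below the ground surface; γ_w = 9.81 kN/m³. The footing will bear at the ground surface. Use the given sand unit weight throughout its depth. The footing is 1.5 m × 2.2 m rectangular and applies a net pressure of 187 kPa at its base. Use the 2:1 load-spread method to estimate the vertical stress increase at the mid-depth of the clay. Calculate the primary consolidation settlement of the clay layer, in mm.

Mid-depth of clay below the ground surface: z = 2.1 + 4.8/2 = 4.5 m.
Total vertical stress at mid-clay: σ_v = 20.3×2.1 + 17.1×2.4 = 83.67 kPa.
Pore pressure: u = 9.81×(4.5 − 1.4) = 30.411 kPa.
Initial effective stress: σ'_0 = σ_v − u = 83.67 − 30.411 = 53.259 kPa.
Stress increase at mid-clay by the 2:1 spreading method:
Δσ = qBL/((B+z)(L+z)) = 187×1.5×2.2/((1.5+4.5)(2.2+4.5)) = 15.351 kPa
Final effective stress: σ'_f = σ'_0 + Δσ = 53.259 + 15.351 = 68.61 kPa.
Normally consolidated clay, so the full stress increment lies on the virgin compression line:
S_c = C_c·H/(1+e₀)·log₁₀(σ'_f/σ'_0) = 0.26×4.8/(1+0.7)×log₁₀(68.61/53.259)
    = 0.73412 × 0.10999 = 0.08075 m

S_c ≈ 80.7 mm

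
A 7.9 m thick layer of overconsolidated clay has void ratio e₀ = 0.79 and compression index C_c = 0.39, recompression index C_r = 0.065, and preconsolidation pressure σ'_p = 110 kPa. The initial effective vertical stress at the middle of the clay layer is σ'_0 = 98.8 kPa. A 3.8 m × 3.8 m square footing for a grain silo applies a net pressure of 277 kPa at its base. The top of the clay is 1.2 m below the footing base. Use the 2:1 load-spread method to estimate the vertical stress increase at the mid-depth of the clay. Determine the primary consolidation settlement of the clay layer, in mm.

S_c ≈ 239 mm

Mid-depth of clay below the footing base: z = 1.2 + 7.9/2 = 5.15 m.
Stress increase at mid-clay by the 2:1 spreading method:
Δσ = qBL/((B+z)(L+z)) = 277×3.8×3.8/((3.8+5.15)(3.8+5.15)) = 49.935 kPa
Final effective stress: σ'_f = 98.8 + 49.935 = 148.74 kPa.
σ'_f = 148.74 > σ'_p = 110 kPa, so the stress path crosses the preconsolidation pressure — recompression up to σ'_p, then virgin compression beyond:
S_c = H/(1+e₀)·[C_r·log₁₀(σ'_p/σ'_0) + C_c·log₁₀(σ'_f/σ'_p)]
    = 7.9/1.79 × [0.065×log₁₀(110/98.8) + 0.39×log₁₀(148.74/110)]
    = 4.4134 × [0.0030313 + 0.051104] = 0.2389 m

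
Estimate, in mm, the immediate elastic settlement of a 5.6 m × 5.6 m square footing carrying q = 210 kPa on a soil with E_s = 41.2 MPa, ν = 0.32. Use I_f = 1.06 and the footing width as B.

Immediate (elastic) settlement: S_e = q·B·(1−ν²)/E_s · I_f.
E_s = 41.2 MPa = 41200 kPa.
S_e = 210 × 5.6 × (1 − 0.32²) / 41200 × 1.06
    = 210 × 5.6 × 0.8976 / 41200 × 1.06
    = 0.02716 m = 27.16 mm

S_e ≈ 27.2 mm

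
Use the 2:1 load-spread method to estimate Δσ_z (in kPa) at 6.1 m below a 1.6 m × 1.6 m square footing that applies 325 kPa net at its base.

By the 2:1 method the load spreads at 1 horizontal : 2 vertical, so at depth z the loaded area has grown by z in each plan dimension:
Δσ = qBL/((B+z)(L+z)) = 325×1.6×1.6/((1.6+6.1)(1.6+6.1)) = 14.033 kPa

Δσ_z ≈ 14 kPa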